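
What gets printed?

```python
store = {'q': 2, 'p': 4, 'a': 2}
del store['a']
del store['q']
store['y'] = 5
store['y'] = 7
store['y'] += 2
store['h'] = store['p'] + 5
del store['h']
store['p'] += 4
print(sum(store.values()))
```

17

del 'a' → {'q': 2, 'p': 4}
del 'q' → {'p': 4}
store['y'] = 5 → {'p': 4, 'y': 5}
store['y'] = 7 → {'p': 4, 'y': 7}
store['y'] = 7+2 = 9 → {'p': 4, 'y': 9}
store['h'] = store['p']+5 = 9 → {'p': 4, 'y': 9, 'h': 9}
del 'h' → {'p': 4, 'y': 9}
store['p'] = 4+4 = 8 → {'p': 8, 'y': 9}
sum of values = 17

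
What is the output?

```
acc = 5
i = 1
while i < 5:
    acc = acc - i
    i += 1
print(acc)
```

i=1: acc = 5-1 = 4
i=2: acc = 4-2 = 2
i=3: acc = 2-3 = -1
i=4: acc = (-1)-4 = -5

-5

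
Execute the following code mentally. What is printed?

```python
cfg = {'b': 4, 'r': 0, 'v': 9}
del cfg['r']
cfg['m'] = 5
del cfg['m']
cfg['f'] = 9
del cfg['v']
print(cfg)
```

{'b': 4, 'f': 9}

del 'r' → {'b': 4, 'v': 9}
cfg['m'] = 5 → {'b': 4, 'v': 9, 'm': 5}
del 'm' → {'b': 4, 'v': 9}
cfg['f'] = 9 → {'b': 4, 'v': 9, 'f': 9}
del 'v' → {'b': 4, 'f': 9}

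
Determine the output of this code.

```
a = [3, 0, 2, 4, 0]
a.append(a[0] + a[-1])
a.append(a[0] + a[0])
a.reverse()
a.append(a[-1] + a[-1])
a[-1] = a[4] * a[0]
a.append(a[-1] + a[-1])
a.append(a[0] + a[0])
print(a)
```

[6, 3, 0, 4, 2, 0, 3, 12, 24, 12]

append a[0]+a[-1] = 3+0 = 3 → [3, 0, 2, 4, 0, 3]
append a[0]+a[0] = 3+3 = 6 → [3, 0, 2, 4, 0, 3, 6]
reverse → [6, 3, 0, 4, 2, 0, 3]
append a[-1]+a[-1] = 3+3 = 6 → [6, 3, 0, 4, 2, 0, 3, 6]
a[-1] = a[4]*a[0] = 2*6 = 12 → [6, 3, 0, 4, 2, 0, 3, 12]
append a[-1]+a[-1] = 12+12 = 24 → [6, 3, 0, 4, 2, 0, 3, 12, 24]
append a[0]+a[0] = 6+6 = 12 → [6, 3, 0, 4, 2, 0, 3, 12, 24, 12]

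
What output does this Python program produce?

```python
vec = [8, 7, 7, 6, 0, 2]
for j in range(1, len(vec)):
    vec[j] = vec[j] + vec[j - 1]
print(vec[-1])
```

30

j=1: vec[1] = 7+8 = 15 → [8, 15, 7, 6, 0, 2]
j=2: vec[2] = 7+15 = 22 → [8, 15, 22, 6, 0, 2]
j=3: vec[3] = 6+22 = 28 → [8, 15, 22, 28, 0, 2]
j=4: vec[4] = 0+28 = 28 → [8, 15, 22, 28, 28, 2]
j=5: vec[5] = 2+28 = 30 → [8, 15, 22, 28, 28, 30]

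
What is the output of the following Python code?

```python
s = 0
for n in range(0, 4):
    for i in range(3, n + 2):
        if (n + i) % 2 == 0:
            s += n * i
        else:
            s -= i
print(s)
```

2

n=2,i=3: odd sum, s = 0-3 = -3
n=3,i=3: even sum, s = (-3)+9 = 6
n=3,i=4: odd sum, s = 6-4 = 2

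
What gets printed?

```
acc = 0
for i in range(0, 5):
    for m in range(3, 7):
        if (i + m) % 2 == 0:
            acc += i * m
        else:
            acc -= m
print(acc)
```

48

i=0,m=3: odd sum, acc = 0-3 = -3
i=0,m=4: even sum, acc = (-3)+0 = -3
i=0,m=5: odd sum, acc = (-3)-5 = -8
i=0,m=6: even sum, acc = (-8)+0 = -8
i=1,m=3: even sum, acc = (-8)+3 = -5
i=1,m=4: odd sum, acc = (-5)-4 = -9
i=1,m=5: even sum, acc = (-9)+5 = -4
i=1,m=6: odd sum, acc = (-4)-6 = -10
i=2,m=3: odd sum, acc = (-10)-3 = -13
i=2,m=4: even sum, acc = (-13)+8 = -5
i=2,m=5: odd sum, acc = (-5)-5 = -10
i=2,m=6: even sum, acc = (-10)+12 = 2
i=3,m=3: even sum, acc = 2+9 = 11
i=3,m=4: odd sum, acc = 11-4 = 7
i=3,m=5: even sum, acc = 7+15 = 22
i=3,m=6: odd sum, acc = 22-6 = 16
i=4,m=3: odd sum, acc = 16-3 = 13
i=4,m=4: even sum, acc = 13+16 = 29
i=4,m=5: odd sum, acc = 29-5 = 24
i=4,m=6: even sum, acc = 24+24 = 48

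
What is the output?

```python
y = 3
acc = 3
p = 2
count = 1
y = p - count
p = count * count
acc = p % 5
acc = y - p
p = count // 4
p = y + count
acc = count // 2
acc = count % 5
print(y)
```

y = 2-1 = 1
p = 1*1 = 1
acc = 1%5 = 1
acc = 1-1 = 0
p = 1//4 = 0
p = 1+1 = 2
acc = 1//2 = 0
acc = 1%5 = 1

1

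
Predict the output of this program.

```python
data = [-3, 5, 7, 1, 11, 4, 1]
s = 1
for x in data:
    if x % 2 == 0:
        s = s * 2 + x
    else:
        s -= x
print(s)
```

x=-3: not even, s = 1-(-3) = 4
x=5: not even, s = 4-5 = -1
x=7: not even, s = (-1)-7 = -8
x=1: not even, s = (-8)-1 = -9
x=11: not even, s = (-9)-11 = -20
x=4: even, s = (-20)*2+4 = -36
x=1: not even, s = (-36)-1 = -37

-37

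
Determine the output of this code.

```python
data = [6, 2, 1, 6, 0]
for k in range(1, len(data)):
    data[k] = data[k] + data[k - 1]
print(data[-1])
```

15

k=1: data[1] = 2+6 = 8 → [6, 8, 1, 6, 0]
k=2: data[2] = 1+8 = 9 → [6, 8, 9, 6, 0]
k=3: data[3] = 6+9 = 15 → [6, 8, 9, 15, 0]
k=4: data[4] = 0+15 = 15 → [6, 8, 9, 15, 15]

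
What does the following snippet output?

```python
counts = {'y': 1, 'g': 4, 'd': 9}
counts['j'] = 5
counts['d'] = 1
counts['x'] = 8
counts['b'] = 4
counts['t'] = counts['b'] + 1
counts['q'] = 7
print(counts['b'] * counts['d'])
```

counts['j'] = 5 → {'y': 1, 'g': 4, 'd': 9, 'j': 5}
counts['d'] = 1 → {'y': 1, 'g': 4, 'd': 1, 'j': 5}
counts['x'] = 8 → {'y': 1, 'g': 4, 'd': 1, 'j': 5, 'x': 8}
counts['b'] = 4 → {'y': 1, 'g': 4, 'd': 1, 'j': 5, 'x': 8, 'b': 4}
counts['t'] = counts['b']+1 = 5 → {'y': 1, 'g': 4, 'd': 1, 'j': 5, 'x': 8, 'b': 4, 't': 5}
counts['q'] = 7 → {'y': 1, 'g': 4, 'd': 1, 'j': 5, 'x': 8, 'b': 4, 't': 5, 'q': 7}
counts['b']*counts['d'] = 4*1 = 4

4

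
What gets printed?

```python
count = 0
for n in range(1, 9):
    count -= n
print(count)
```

-36

n=1: count = 0-1 = -1
n=2: count = (-1)-2 = -3
n=3: count = (-3)-3 = -6
n=4: count = (-6)-4 = -10
n=5: count = (-10)-5 = -15
n=6: count = (-15)-6 = -21
n=7: count = (-21)-7 = -28
n=8: count = (-28)-8 = -36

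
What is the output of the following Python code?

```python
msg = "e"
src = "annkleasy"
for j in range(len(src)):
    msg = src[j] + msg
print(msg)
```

ysaelknnae

j=0: prepend 'a' → 'ae'
j=1: prepend 'n' → 'nae'
j=2: prepend 'n' → 'nnae'
j=3: prepend 'k' → 'knnae'
j=4: prepend 'l' → 'lknnae'
j=5: prepend 'e' → 'elknnae'
j=6: prepend 'a' → 'aelknnae'
j=7: prepend 's' → 'saelknnae'
j=8: prepend 'y' → 'ysaelknnae'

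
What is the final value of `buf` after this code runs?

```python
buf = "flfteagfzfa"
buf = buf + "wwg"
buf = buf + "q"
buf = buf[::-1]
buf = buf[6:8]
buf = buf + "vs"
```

+ 'wwg' → 'flfteagfzfawwg'
+ 'q' → 'flfteagfzfawwgq'
reverse → 'qgwwafzfgaetflf'
slice [6:8] → 'zf'
+ 'vs' → 'zfvs'

'zfvs'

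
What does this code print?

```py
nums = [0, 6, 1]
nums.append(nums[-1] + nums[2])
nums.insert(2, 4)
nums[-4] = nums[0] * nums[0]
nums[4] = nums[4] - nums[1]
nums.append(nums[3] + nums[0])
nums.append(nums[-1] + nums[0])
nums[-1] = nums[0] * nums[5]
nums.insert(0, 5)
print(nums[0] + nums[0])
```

append nums[-1]+nums[2] = 1+1 = 2 → [0, 6, 1, 2]
insert 4 at 2 → [0, 6, 4, 1, 2]
nums[-4] = nums[0]*nums[0] = 0*0 = 0 → [0, 0, 4, 1, 2]
nums[4] = nums[4]-nums[1] = 2-0 = 2 → [0, 0, 4, 1, 2]
append nums[3]+nums[0] = 1+0 = 1 → [0, 0, 4, 1, 2, 1]
append nums[-1]+nums[0] = 1+0 = 1 → [0, 0, 4, 1, 2, 1, 1]
nums[-1] = nums[0]*nums[5] = 0*1 = 0 → [0, 0, 4, 1, 2, 1, 0]
insert 5 at 0 → [5, 0, 0, 4, 1, 2, 1, 0]
nums[0]+nums[0] = 5+5 = 10

10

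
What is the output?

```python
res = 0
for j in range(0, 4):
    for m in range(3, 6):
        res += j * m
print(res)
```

j=0,m=3: res = 0+0 = 0
j=0,m=4: res = 0+0 = 0
j=0,m=5: res = 0+0 = 0
j=1,m=3: res = 0+3 = 3
j=1,m=4: res = 3+4 = 7
j=1,m=5: res = 7+5 = 12
j=2,m=3: res = 12+6 = 18
j=2,m=4: res = 18+8 = 26
j=2,m=5: res = 26+10 = 36
j=3,m=3: res = 36+9 = 45
j=3,m=4: res = 45+12 = 57
j=3,m=5: res = 57+15 = 72

72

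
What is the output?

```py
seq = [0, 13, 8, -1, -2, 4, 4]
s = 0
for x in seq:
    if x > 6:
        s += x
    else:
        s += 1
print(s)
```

26

x=0: not >6, s = 0+1 = 1
x=13: >6, s = 1+13 = 14
x=8: >6, s = 14+8 = 22
x=-1: not >6, s = 22+1 = 23
x=-2: not >6, s = 23+1 = 24
x=4: not >6, s = 24+1 = 25
x=4: not >6, s = 25+1 = 26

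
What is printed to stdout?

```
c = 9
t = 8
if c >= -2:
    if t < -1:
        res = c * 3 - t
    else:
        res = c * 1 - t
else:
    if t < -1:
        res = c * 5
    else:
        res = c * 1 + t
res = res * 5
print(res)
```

c=9, t=8
c >= -2 is True; t < -1 is False
→ res = c * 1 - t = 1
res = 1*5 = 5

5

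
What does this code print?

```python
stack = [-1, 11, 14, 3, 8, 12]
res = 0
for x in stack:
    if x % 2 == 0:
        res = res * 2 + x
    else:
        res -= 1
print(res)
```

x=-1: not even, res = 0-1 = -1
x=11: not even, res = (-1)-1 = -2
x=14: even, res = (-2)*2+14 = 10
x=3: not even, res = 10-1 = 9
x=8: even, res = 9*2+8 = 26
x=12: even, res = 26*2+12 = 64

64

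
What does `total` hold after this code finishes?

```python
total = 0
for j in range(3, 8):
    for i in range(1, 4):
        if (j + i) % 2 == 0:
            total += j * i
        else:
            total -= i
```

66

j=3,i=1: even sum, total = 0+3 = 3
j=3,i=2: odd sum, total = 3-2 = 1
j=3,i=3: even sum, total = 1+9 = 10
j=4,i=1: odd sum, total = 10-1 = 9
j=4,i=2: even sum, total = 9+8 = 17
j=4,i=3: odd sum, total = 17-3 = 14
j=5,i=1: even sum, total = 14+5 = 19
j=5,i=2: odd sum, total = 19-2 = 17
j=5,i=3: even sum, total = 17+15 = 32
j=6,i=1: odd sum, total = 32-1 = 31
j=6,i=2: even sum, total = 31+12 = 43
j=6,i=3: odd sum, total = 43-3 = 40
j=7,i=1: even sum, total = 40+7 = 47
j=7,i=2: odd sum, total = 47-2 = 45
j=7,i=3: even sum, total = 45+21 = 66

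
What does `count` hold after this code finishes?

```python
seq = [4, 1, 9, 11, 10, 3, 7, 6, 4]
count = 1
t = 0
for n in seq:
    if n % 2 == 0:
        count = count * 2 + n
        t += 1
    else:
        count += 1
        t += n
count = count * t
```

n=4: even, count = 1*2+4 = 6; t=1
n=1: not even, count = 6+1 = 7; t=2
n=9: not even, count = 7+1 = 8; t=11
n=11: not even, count = 8+1 = 9; t=22
n=10: even, count = 9*2+10 = 28; t=23
n=3: not even, count = 28+1 = 29; t=26
n=7: not even, count = 29+1 = 30; t=33
n=6: even, count = 30*2+6 = 66; t=34
n=4: even, count = 66*2+4 = 136; t=35
count*t = 136*35 = 4760

4760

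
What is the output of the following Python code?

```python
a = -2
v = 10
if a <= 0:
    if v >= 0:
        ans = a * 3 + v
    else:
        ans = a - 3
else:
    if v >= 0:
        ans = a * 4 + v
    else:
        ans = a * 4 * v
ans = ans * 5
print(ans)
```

20

a=-2, v=10
a <= 0 is True; v >= 0 is True
→ ans = a * 3 + v = 4
ans = 4*5 = 20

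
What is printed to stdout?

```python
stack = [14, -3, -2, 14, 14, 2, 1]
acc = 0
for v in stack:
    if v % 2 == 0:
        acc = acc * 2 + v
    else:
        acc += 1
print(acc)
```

v=14: even, acc = 0*2+14 = 14
v=-3: not even, acc = 14+1 = 15
v=-2: even, acc = 15*2+(-2) = 28
v=14: even, acc = 28*2+14 = 70
v=14: even, acc = 70*2+14 = 154
v=2: even, acc = 154*2+2 = 310
v=1: not even, acc = 310+1 = 311

311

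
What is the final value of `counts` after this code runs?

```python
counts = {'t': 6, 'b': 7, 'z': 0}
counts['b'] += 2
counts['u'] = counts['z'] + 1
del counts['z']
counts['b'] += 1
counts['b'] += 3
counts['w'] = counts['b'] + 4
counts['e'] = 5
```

{'t': 6, 'b': 13, 'u': 1, 'w': 17, 'e': 5}

counts['b'] = 7+2 = 9 → {'t': 6, 'b': 9, 'z': 0}
counts['u'] = counts['z']+1 = 1 → {'t': 6, 'b': 9, 'z': 0, 'u': 1}
del 'z' → {'t': 6, 'b': 9, 'u': 1}
counts['b'] = 9+1 = 10 → {'t': 6, 'b': 10, 'u': 1}
counts['b'] = 10+3 = 13 → {'t': 6, 'b': 13, 'u': 1}
counts['w'] = counts['b']+4 = 17 → {'t': 6, 'b': 13, 'u': 1, 'w': 17}
counts['e'] = 5 → {'t': 6, 'b': 13, 'u': 1, 'w': 17, 'e': 5}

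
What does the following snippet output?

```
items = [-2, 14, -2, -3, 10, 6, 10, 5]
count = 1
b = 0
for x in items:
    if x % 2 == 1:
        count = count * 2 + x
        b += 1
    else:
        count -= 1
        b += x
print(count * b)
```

x=-2: not odd, count = 1-1 = 0; b=-2
x=14: not odd, count = 0-1 = -1; b=12
x=-2: not odd, count = (-1)-1 = -2; b=10
x=-3: odd, count = (-2)*2+(-3) = -7; b=11
x=10: not odd, count = (-7)-1 = -8; b=21
x=6: not odd, count = (-8)-1 = -9; b=27
x=10: not odd, count = (-9)-1 = -10; b=37
x=5: odd, count = (-10)*2+5 = -15; b=38
count*b = (-15)*38 = -570

-570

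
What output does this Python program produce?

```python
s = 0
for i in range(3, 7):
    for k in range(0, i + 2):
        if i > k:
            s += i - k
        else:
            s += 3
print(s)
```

76

i=3,k=0: 3>0, s = 0+3 = 3
i=3,k=1: 3>1, s = 3+2 = 5
i=3,k=2: 3>2, s = 5+1 = 6
i=3,k=3: not 3>3, s = 6+3 = 9
i=3,k=4: not 3>4, s = 9+3 = 12
i=4,k=0: 4>0, s = 12+4 = 16
i=4,k=1: 4>1, s = 16+3 = 19
i=4,k=2: 4>2, s = 19+2 = 21
i=4,k=3: 4>3, s = 21+1 = 22
i=4,k=4: not 4>4, s = 22+3 = 25
i=4,k=5: not 4>5, s = 25+3 = 28
i=5,k=0: 5>0, s = 28+5 = 33
i=5,k=1: 5>1, s = 33+4 = 37
i=5,k=2: 5>2, s = 37+3 = 40
i=5,k=3: 5>3, s = 40+2 = 42
i=5,k=4: 5>4, s = 42+1 = 43
i=5,k=5: not 5>5, s = 43+3 = 46
i=5,k=6: not 5>6, s = 46+3 = 49
i=6,k=0: 6>0, s = 49+6 = 55
i=6,k=1: 6>1, s = 55+5 = 60
i=6,k=2: 6>2, s = 60+4 = 64
i=6,k=3: 6>3, s = 64+3 = 67
i=6,k=4: 6>4, s = 67+2 = 69
i=6,k=5: 6>5, s = 69+1 = 70
i=6,k=6: not 6>6, s = 70+3 = 73
i=6,k=7: not 6>7, s = 73+3 = 76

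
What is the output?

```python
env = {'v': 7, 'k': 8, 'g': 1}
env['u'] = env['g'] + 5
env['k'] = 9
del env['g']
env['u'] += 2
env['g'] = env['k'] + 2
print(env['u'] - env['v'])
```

env['u'] = env['g']+5 = 6 → {'v': 7, 'k': 8, 'g': 1, 'u': 6}
env['k'] = 9 → {'v': 7, 'k': 9, 'g': 1, 'u': 6}
del 'g' → {'v': 7, 'k': 9, 'u': 6}
env['u'] = 6+2 = 8 → {'v': 7, 'k': 9, 'u': 8}
env['g'] = env['k']+2 = 11 → {'v': 7, 'k': 9, 'u': 8, 'g': 11}
env['u']-env['v'] = 8-7 = 1

1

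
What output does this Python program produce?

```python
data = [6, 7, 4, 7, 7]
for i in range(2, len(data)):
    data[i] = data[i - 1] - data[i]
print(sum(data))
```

i=2: data[2] = 7-4 = 3 → [6, 7, 3, 7, 7]
i=3: data[3] = 3-7 = -4 → [6, 7, 3, -4, 7]
i=4: data[4] = (-4)-7 = -11 → [6, 7, 3, -4, -11]
sum = 1

1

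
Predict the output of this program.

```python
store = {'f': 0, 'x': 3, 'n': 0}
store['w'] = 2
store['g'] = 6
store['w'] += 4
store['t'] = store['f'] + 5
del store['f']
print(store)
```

{'x': 3, 'n': 0, 'w': 6, 'g': 6, 't': 5}

store['w'] = 2 → {'f': 0, 'x': 3, 'n': 0, 'w': 2}
store['g'] = 6 → {'f': 0, 'x': 3, 'n': 0, 'w': 2, 'g': 6}
store['w'] = 2+4 = 6 → {'f': 0, 'x': 3, 'n': 0, 'w': 6, 'g': 6}
store['t'] = store['f']+5 = 5 → {'f': 0, 'x': 3, 'n': 0, 'w': 6, 'g': 6, 't': 5}
del 'f' → {'x': 3, 'n': 0, 'w': 6, 'g': 6, 't': 5}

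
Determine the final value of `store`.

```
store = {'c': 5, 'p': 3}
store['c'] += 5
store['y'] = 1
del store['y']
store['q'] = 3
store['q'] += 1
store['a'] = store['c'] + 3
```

store['c'] = 5+5 = 10 → {'c': 10, 'p': 3}
store['y'] = 1 → {'c': 10, 'p': 3, 'y': 1}
del 'y' → {'c': 10, 'p': 3}
store['q'] = 3 → {'c': 10, 'p': 3, 'q': 3}
store['q'] = 3+1 = 4 → {'c': 10, 'p': 3, 'q': 4}
store['a'] = store['c']+3 = 13 → {'c': 10, 'p': 3, 'q': 4, 'a': 13}

{'c': 10, 'p': 3, 'q': 4, 'a': 13}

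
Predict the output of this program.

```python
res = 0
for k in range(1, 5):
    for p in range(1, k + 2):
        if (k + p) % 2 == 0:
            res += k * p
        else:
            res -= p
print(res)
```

k=1,p=1: even sum, res = 0+1 = 1
k=1,p=2: odd sum, res = 1-2 = -1
k=2,p=1: odd sum, res = (-1)-1 = -2
k=2,p=2: even sum, res = (-2)+4 = 2
k=2,p=3: odd sum, res = 2-3 = -1
k=3,p=1: even sum, res = (-1)+3 = 2
k=3,p=2: odd sum, res = 2-2 = 0
k=3,p=3: even sum, res = 0+9 = 9
k=3,p=4: odd sum, res = 9-4 = 5
k=4,p=1: odd sum, res = 5-1 = 4
k=4,p=2: even sum, res = 4+8 = 12
k=4,p=3: odd sum, res = 12-3 = 9
k=4,p=4: even sum, res = 9+16 = 25
k=4,p=5: odd sum, res = 25-5 = 20

20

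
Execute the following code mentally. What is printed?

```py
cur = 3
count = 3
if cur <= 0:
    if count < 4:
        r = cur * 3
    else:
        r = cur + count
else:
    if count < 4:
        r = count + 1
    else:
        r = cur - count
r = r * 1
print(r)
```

4

cur=3, count=3
cur <= 0 is False; count < 4 is True
→ r = count + 1 = 4
r = 4*1 = 4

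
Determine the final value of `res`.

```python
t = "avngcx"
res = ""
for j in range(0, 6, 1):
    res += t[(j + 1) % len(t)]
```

j=0: add t[1]='v' → 'v'
j=1: add t[2]='n' → 'vn'
j=2: add t[3]='g' → 'vng'
j=3: add t[4]='c' → 'vngc'
j=4: add t[5]='x' → 'vngcx'
j=5: add t[0]='a' → 'vngcxa'

'vngcxa'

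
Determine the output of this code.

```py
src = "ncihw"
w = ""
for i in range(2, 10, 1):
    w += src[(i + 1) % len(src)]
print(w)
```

i=2: add src[3]='h' → 'h'
i=3: add src[4]='w' → 'hw'
i=4: add src[0]='n' → 'hwn'
i=5: add src[1]='c' → 'hwnc'
i=6: add src[2]='i' → 'hwnci'
i=7: add src[3]='h' → 'hwncih'
i=8: add src[4]='w' → 'hwncihw'
i=9: add src[0]='n' → 'hwncihwn'

hwncihwn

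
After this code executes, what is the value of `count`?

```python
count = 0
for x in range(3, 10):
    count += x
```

x=3: count = 0+3 = 3
x=4: count = 3+4 = 7
x=5: count = 7+5 = 12
x=6: count = 12+6 = 18
x=7: count = 18+7 = 25
x=8: count = 25+8 = 33
x=9: count = 33+9 = 42

42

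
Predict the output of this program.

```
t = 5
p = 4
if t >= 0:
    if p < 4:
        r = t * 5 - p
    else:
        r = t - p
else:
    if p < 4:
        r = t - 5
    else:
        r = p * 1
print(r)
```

1

t=5, p=4
t >= 0 is True; p < 4 is False
→ r = t - p = 1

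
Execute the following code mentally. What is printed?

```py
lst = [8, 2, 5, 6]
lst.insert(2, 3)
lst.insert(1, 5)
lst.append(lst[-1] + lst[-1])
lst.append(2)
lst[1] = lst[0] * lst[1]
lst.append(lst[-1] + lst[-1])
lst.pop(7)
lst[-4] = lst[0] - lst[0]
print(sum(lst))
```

75

insert 3 at 2 → [8, 2, 3, 5, 6]
insert 5 at 1 → [8, 5, 2, 3, 5, 6]
append lst[-1]+lst[-1] = 6+6 = 12 → [8, 5, 2, 3, 5, 6, 12]
append 2 → [8, 5, 2, 3, 5, 6, 12, 2]
lst[1] = lst[0]*lst[1] = 8*5 = 40 → [8, 40, 2, 3, 5, 6, 12, 2]
append lst[-1]+lst[-1] = 2+2 = 4 → [8, 40, 2, 3, 5, 6, 12, 2, 4]
pop(7) removes 2 → [8, 40, 2, 3, 5, 6, 12, 4]
lst[-4] = lst[0]-lst[0] = 8-8 = 0 → [8, 40, 2, 3, 0, 6, 12, 4]
sum = 75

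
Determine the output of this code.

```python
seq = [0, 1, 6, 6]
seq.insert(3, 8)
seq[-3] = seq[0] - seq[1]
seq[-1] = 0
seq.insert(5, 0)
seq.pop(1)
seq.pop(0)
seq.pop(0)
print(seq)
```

insert 8 at 3 → [0, 1, 6, 8, 6]
seq[-3] = seq[0]-seq[1] = 0-1 = -1 → [0, 1, -1, 8, 6]
seq[-1] = 0 → [0, 1, -1, 8, 0]
insert 0 at 5 → [0, 1, -1, 8, 0, 0]
pop(1) removes 1 → [0, -1, 8, 0, 0]
pop(0) removes 0 → [-1, 8, 0, 0]
pop(0) removes -1 → [8, 0, 0]

[8, 0, 0]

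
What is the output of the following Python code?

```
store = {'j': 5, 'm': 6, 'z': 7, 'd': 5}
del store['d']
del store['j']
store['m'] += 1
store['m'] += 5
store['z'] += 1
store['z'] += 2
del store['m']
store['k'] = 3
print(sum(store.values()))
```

13

del 'd' → {'j': 5, 'm': 6, 'z': 7}
del 'j' → {'m': 6, 'z': 7}
store['m'] = 6+1 = 7 → {'m': 7, 'z': 7}
store['m'] = 7+5 = 12 → {'m': 12, 'z': 7}
store['z'] = 7+1 = 8 → {'m': 12, 'z': 8}
store['z'] = 8+2 = 10 → {'m': 12, 'z': 10}
del 'm' → {'z': 10}
store['k'] = 3 → {'z': 10, 'k': 3}
sum of values = 13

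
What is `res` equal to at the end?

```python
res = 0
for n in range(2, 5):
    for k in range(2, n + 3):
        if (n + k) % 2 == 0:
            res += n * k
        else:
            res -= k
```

67

n=2,k=2: even sum, res = 0+4 = 4
n=2,k=3: odd sum, res = 4-3 = 1
n=2,k=4: even sum, res = 1+8 = 9
n=3,k=2: odd sum, res = 9-2 = 7
n=3,k=3: even sum, res = 7+9 = 16
n=3,k=4: odd sum, res = 16-4 = 12
n=3,k=5: even sum, res = 12+15 = 27
n=4,k=2: even sum, res = 27+8 = 35
n=4,k=3: odd sum, res = 35-3 = 32
n=4,k=4: even sum, res = 32+16 = 48
n=4,k=5: odd sum, res = 48-5 = 43
n=4,k=6: even sum, res = 43+24 = 67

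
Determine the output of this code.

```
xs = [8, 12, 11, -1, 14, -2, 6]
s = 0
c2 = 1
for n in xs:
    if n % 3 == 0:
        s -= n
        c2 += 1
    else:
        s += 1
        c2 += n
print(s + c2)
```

n=8: not %3==0, s = 0+1 = 1; c2=9
n=12: %3==0, s = 1-12 = -11; c2=10
n=11: not %3==0, s = (-11)+1 = -10; c2=21
n=-1: not %3==0, s = (-10)+1 = -9; c2=20
n=14: not %3==0, s = (-9)+1 = -8; c2=34
n=-2: not %3==0, s = (-8)+1 = -7; c2=32
n=6: %3==0, s = (-7)-6 = -13; c2=33
s+c2 = (-13)+33 = 20

20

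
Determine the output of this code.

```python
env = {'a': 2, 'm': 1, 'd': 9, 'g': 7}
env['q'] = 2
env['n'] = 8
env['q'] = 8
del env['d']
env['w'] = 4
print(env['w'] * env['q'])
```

env['q'] = 2 → {'a': 2, 'm': 1, 'd': 9, 'g': 7, 'q': 2}
env['n'] = 8 → {'a': 2, 'm': 1, 'd': 9, 'g': 7, 'q': 2, 'n': 8}
env['q'] = 8 → {'a': 2, 'm': 1, 'd': 9, 'g': 7, 'q': 8, 'n': 8}
del 'd' → {'a': 2, 'm': 1, 'g': 7, 'q': 8, 'n': 8}
env['w'] = 4 → {'a': 2, 'm': 1, 'g': 7, 'q': 8, 'n': 8, 'w': 4}
env['w']*env['q'] = 4*8 = 32

32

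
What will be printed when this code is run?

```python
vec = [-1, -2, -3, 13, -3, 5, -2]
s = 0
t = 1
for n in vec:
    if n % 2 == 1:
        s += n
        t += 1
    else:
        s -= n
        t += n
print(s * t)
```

n=-1: odd, s = 0+(-1) = -1; t=2
n=-2: not odd, s = (-1)-(-2) = 1; t=0
n=-3: odd, s = 1+(-3) = -2; t=1
n=13: odd, s = (-2)+13 = 11; t=2
n=-3: odd, s = 11+(-3) = 8; t=3
n=5: odd, s = 8+5 = 13; t=4
n=-2: not odd, s = 13-(-2) = 15; t=2
s*t = 15*2 = 30

30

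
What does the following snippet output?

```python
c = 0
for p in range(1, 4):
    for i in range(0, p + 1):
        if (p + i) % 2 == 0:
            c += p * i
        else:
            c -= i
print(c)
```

p=1,i=0: odd sum, c = 0-0 = 0
p=1,i=1: even sum, c = 0+1 = 1
p=2,i=0: even sum, c = 1+0 = 1
p=2,i=1: odd sum, c = 1-1 = 0
p=2,i=2: even sum, c = 0+4 = 4
p=3,i=0: odd sum, c = 4-0 = 4
p=3,i=1: even sum, c = 4+3 = 7
p=3,i=2: odd sum, c = 7-2 = 5
p=3,i=3: even sum, c = 5+9 = 14

14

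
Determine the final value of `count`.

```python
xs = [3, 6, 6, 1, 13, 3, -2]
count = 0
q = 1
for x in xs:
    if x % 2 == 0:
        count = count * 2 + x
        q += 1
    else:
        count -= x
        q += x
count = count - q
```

-48

x=3: not even, count = 0-3 = -3; q=4
x=6: even, count = (-3)*2+6 = 0; q=5
x=6: even, count = 0*2+6 = 6; q=6
x=1: not even, count = 6-1 = 5; q=7
x=13: not even, count = 5-13 = -8; q=20
x=3: not even, count = (-8)-3 = -11; q=23
x=-2: even, count = (-11)*2+(-2) = -24; q=24
count-q = (-24)-24 = -48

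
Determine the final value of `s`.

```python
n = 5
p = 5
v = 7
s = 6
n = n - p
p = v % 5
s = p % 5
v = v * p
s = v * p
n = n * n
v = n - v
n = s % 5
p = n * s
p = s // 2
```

28

n = 5-5 = 0
p = 7%5 = 2
s = 2%5 = 2
v = 7*2 = 14
s = 14*2 = 28
n = 0*0 = 0
v = 0-14 = -14
n = 28%5 = 3
p = 3*28 = 84
p = 28//2 = 14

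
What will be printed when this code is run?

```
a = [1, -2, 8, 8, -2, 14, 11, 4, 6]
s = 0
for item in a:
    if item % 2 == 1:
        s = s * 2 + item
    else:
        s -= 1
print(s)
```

item=1: odd, s = 0*2+1 = 1
item=-2: not odd, s = 1-1 = 0
item=8: not odd, s = 0-1 = -1
item=8: not odd, s = (-1)-1 = -2
item=-2: not odd, s = (-2)-1 = -3
item=14: not odd, s = (-3)-1 = -4
item=11: odd, s = (-4)*2+11 = 3
item=4: not odd, s = 3-1 = 2
item=6: not odd, s = 2-1 = 1

1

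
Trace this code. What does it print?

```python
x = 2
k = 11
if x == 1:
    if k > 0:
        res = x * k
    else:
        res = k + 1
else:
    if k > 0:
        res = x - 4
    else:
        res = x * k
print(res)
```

-2

x=2, k=11
x == 1 is False; k > 0 is True
→ res = x - 4 = -2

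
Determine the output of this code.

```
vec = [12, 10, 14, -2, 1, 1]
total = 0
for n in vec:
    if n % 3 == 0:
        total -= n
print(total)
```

-12

n=12: %3==0, total = 0-12 = -12
n=10: not %3==0
n=14: not %3==0
n=-2: not %3==0
n=1: not %3==0
n=1: not %3==0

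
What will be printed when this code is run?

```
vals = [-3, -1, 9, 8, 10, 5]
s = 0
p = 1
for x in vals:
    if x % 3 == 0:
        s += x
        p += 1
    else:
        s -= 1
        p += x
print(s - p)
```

x=-3: %3==0, s = 0+(-3) = -3; p=2
x=-1: not %3==0, s = (-3)-1 = -4; p=1
x=9: %3==0, s = (-4)+9 = 5; p=2
x=8: not %3==0, s = 5-1 = 4; p=10
x=10: not %3==0, s = 4-1 = 3; p=20
x=5: not %3==0, s = 3-1 = 2; p=25
s-p = 2-25 = -23

-23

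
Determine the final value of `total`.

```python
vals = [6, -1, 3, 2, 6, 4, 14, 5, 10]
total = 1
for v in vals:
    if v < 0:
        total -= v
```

2

v=6: not <0
v=-1: <0, total = 1-(-1) = 2
v=3: not <0
v=2: not <0
v=6: not <0
v=4: not <0
v=14: not <0
v=5: not <0
v=10: not <0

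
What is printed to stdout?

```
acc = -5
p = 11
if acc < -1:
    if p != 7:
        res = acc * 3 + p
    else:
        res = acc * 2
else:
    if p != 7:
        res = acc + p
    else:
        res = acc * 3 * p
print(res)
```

-4

acc=-5, p=11
acc < -1 is True; p != 7 is True
→ res = acc * 3 + p = -4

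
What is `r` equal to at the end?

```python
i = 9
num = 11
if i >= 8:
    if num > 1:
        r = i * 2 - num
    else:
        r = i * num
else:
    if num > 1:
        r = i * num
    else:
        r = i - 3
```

7

i=9, num=11
i >= 8 is True; num > 1 is True
→ r = i * 2 - num = 7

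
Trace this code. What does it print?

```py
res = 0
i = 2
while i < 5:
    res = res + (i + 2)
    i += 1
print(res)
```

i=2: res = 0+4 = 4
i=3: res = 4+5 = 9
i=4: res = 9+6 = 15

15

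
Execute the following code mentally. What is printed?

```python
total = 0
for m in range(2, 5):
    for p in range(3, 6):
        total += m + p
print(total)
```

m=2,p=3: total = 0+5 = 5
m=2,p=4: total = 5+6 = 11
m=2,p=5: total = 11+7 = 18
m=3,p=3: total = 18+6 = 24
m=3,p=4: total = 24+7 = 31
m=3,p=5: total = 31+8 = 39
m=4,p=3: total = 39+7 = 46
m=4,p=4: total = 46+8 = 54
m=4,p=5: total = 54+9 = 63

63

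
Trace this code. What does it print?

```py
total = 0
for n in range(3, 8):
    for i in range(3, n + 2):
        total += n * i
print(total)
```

540

n=3,i=3: total = 0+9 = 9
n=3,i=4: total = 9+12 = 21
n=4,i=3: total = 21+12 = 33
n=4,i=4: total = 33+16 = 49
n=4,i=5: total = 49+20 = 69
n=5,i=3: total = 69+15 = 84
n=5,i=4: total = 84+20 = 104
n=5,i=5: total = 104+25 = 129
n=5,i=6: total = 129+30 = 159
n=6,i=3: total = 159+18 = 177
n=6,i=4: total = 177+24 = 201
n=6,i=5: total = 201+30 = 231
n=6,i=6: total = 231+36 = 267
n=6,i=7: total = 267+42 = 309
n=7,i=3: total = 309+21 = 330
n=7,i=4: total = 330+28 = 358
n=7,i=5: total = 358+35 = 393
n=7,i=6: total = 393+42 = 435
n=7,i=7: total = 435+49 = 484
n=7,i=8: total = 484+56 = 540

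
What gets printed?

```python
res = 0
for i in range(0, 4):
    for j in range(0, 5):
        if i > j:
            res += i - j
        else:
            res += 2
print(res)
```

i=0,j=0: not 0>0, res = 0+2 = 2
i=0,j=1: not 0>1, res = 2+2 = 4
i=0,j=2: not 0>2, res = 4+2 = 6
i=0,j=3: not 0>3, res = 6+2 = 8
i=0,j=4: not 0>4, res = 8+2 = 10
i=1,j=0: 1>0, res = 10+1 = 11
i=1,j=1: not 1>1, res = 11+2 = 13
i=1,j=2: not 1>2, res = 13+2 = 15
i=1,j=3: not 1>3, res = 15+2 = 17
i=1,j=4: not 1>4, res = 17+2 = 19
i=2,j=0: 2>0, res = 19+2 = 21
i=2,j=1: 2>1, res = 21+1 = 22
i=2,j=2: not 2>2, res = 22+2 = 24
i=2,j=3: not 2>3, res = 24+2 = 26
i=2,j=4: not 2>4, res = 26+2 = 28
i=3,j=0: 3>0, res = 28+3 = 31
i=3,j=1: 3>1, res = 31+2 = 33
i=3,j=2: 3>2, res = 33+1 = 34
i=3,j=3: not 3>3, res = 34+2 = 36
i=3,j=4: not 3>4, res = 36+2 = 38

38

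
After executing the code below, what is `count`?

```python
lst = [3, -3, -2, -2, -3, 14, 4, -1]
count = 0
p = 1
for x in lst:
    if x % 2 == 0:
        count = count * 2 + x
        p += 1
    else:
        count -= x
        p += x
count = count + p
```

x=3: not even, count = 0-3 = -3; p=4
x=-3: not even, count = (-3)-(-3) = 0; p=1
x=-2: even, count = 0*2+(-2) = -2; p=2
x=-2: even, count = (-2)*2+(-2) = -6; p=3
x=-3: not even, count = (-6)-(-3) = -3; p=0
x=14: even, count = (-3)*2+14 = 8; p=1
x=4: even, count = 8*2+4 = 20; p=2
x=-1: not even, count = 20-(-1) = 21; p=1
count+p = 21+1 = 22

22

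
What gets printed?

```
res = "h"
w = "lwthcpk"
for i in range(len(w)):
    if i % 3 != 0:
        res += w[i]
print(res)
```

hwtcp

i=0: skip
i=1: add 'w' → 'hw'
i=2: add 't' → 'hwt'
i=3: skip
i=4: add 'c' → 'hwtc'
i=5: add 'p' → 'hwtcp'
i=6: skip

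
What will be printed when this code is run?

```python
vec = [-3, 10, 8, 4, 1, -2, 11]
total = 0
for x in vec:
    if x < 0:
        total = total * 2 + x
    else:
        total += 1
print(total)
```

1

x=-3: <0, total = 0*2+(-3) = -3
x=10: not <0, total = (-3)+1 = -2
x=8: not <0, total = (-2)+1 = -1
x=4: not <0, total = (-1)+1 = 0
x=1: not <0, total = 0+1 = 1
x=-2: <0, total = 1*2+(-2) = 0
x=11: not <0, total = 0+1 = 1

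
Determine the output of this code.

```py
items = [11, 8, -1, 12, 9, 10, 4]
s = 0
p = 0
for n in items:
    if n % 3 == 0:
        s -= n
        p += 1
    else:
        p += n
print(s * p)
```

-714

n=11: not %3==0; p=11
n=8: not %3==0; p=19
n=-1: not %3==0; p=18
n=12: %3==0, s = 0-12 = -12; p=19
n=9: %3==0, s = (-12)-9 = -21; p=20
n=10: not %3==0; p=30
n=4: not %3==0; p=34
s*p = (-21)*34 = -714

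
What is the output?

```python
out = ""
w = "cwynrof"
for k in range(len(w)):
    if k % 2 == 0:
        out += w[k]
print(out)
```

k=0: add 'c' → 'c'
k=1: skip
k=2: add 'y' → 'cy'
k=3: skip
k=4: add 'r' → 'cyr'
k=5: skip
k=6: add 'f' → 'cyrf'

cyrf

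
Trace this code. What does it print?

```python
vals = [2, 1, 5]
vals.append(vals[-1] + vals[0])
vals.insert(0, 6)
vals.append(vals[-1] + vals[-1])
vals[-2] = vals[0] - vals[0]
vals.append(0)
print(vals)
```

append vals[-1]+vals[0] = 5+2 = 7 → [2, 1, 5, 7]
insert 6 at 0 → [6, 2, 1, 5, 7]
append vals[-1]+vals[-1] = 7+7 = 14 → [6, 2, 1, 5, 7, 14]
vals[-2] = vals[0]-vals[0] = 6-6 = 0 → [6, 2, 1, 5, 0, 14]
append 0 → [6, 2, 1, 5, 0, 14, 0]

[6, 2, 1, 5, 0, 14, 0]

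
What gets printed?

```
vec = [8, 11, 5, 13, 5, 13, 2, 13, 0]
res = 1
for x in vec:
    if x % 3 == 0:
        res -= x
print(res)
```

1

x=8: not %3==0
x=11: not %3==0
x=5: not %3==0
x=13: not %3==0
x=5: not %3==0
x=13: not %3==0
x=2: not %3==0
x=13: not %3==0
x=0: %3==0, res = 1-0 = 1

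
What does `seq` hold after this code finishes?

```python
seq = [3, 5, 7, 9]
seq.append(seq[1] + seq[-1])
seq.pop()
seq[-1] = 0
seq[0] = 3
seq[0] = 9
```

[9, 5, 7, 0]

append seq[1]+seq[-1] = 5+9 = 14 → [3, 5, 7, 9, 14]
pop() removes 14 → [3, 5, 7, 9]
seq[-1] = 0 → [3, 5, 7, 0]
seq[0] = 3 → [3, 5, 7, 0]
seq[0] = 9 → [9, 5, 7, 0]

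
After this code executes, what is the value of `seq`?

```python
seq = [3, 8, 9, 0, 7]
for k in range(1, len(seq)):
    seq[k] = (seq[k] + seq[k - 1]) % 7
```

[3, 4, 6, 6, 6]

k=1: seq[1] = (8+3)%7 = 4 → [3, 4, 9, 0, 7]
k=2: seq[2] = (9+4)%7 = 6 → [3, 4, 6, 0, 7]
k=3: seq[3] = (0+6)%7 = 6 → [3, 4, 6, 6, 7]
k=4: seq[4] = (7+6)%7 = 6 → [3, 4, 6, 6, 6]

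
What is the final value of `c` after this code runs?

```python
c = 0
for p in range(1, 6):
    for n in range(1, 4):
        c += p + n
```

p=1,n=1: c = 0+2 = 2
p=1,n=2: c = 2+3 = 5
p=1,n=3: c = 5+4 = 9
p=2,n=1: c = 9+3 = 12
p=2,n=2: c = 12+4 = 16
p=2,n=3: c = 16+5 = 21
p=3,n=1: c = 21+4 = 25
p=3,n=2: c = 25+5 = 30
p=3,n=3: c = 30+6 = 36
p=4,n=1: c = 36+5 = 41
p=4,n=2: c = 41+6 = 47
p=4,n=3: c = 47+7 = 54
p=5,n=1: c = 54+6 = 60
p=5,n=2: c = 60+7 = 67
p=5,n=3: c = 67+8 = 75

75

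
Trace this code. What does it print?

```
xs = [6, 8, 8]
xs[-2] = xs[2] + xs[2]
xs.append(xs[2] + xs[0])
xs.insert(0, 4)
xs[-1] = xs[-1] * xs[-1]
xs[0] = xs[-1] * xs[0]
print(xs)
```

[784, 6, 16, 8, 196]

xs[-2] = xs[2]+xs[2] = 8+8 = 16 → [6, 16, 8]
append xs[2]+xs[0] = 8+6 = 14 → [6, 16, 8, 14]
insert 4 at 0 → [4, 6, 16, 8, 14]
xs[-1] = xs[-1]*xs[-1] = 14*14 = 196 → [4, 6, 16, 8, 196]
xs[0] = xs[-1]*xs[0] = 196*4 = 784 → [784, 6, 16, 8, 196]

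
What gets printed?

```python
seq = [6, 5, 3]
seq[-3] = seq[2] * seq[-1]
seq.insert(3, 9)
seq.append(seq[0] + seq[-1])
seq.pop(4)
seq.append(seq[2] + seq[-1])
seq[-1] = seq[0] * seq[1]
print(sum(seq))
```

71

seq[-3] = seq[2]*seq[-1] = 3*3 = 9 → [9, 5, 3]
insert 9 at 3 → [9, 5, 3, 9]
append seq[0]+seq[-1] = 9+9 = 18 → [9, 5, 3, 9, 18]
pop(4) removes 18 → [9, 5, 3, 9]
append seq[2]+seq[-1] = 3+9 = 12 → [9, 5, 3, 9, 12]
seq[-1] = seq[0]*seq[1] = 9*5 = 45 → [9, 5, 3, 9, 45]
sum = 71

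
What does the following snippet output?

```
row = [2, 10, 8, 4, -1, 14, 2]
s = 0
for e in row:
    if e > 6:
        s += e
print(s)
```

e=2: not >6
e=10: >6, s = 0+10 = 10
e=8: >6, s = 10+8 = 18
e=4: not >6
e=-1: not >6
e=14: >6, s = 18+14 = 32
e=2: not >6

32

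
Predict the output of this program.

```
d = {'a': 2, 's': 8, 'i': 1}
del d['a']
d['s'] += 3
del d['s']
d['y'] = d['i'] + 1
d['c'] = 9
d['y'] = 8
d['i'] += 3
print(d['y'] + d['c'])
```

del 'a' → {'s': 8, 'i': 1}
d['s'] = 8+3 = 11 → {'s': 11, 'i': 1}
del 's' → {'i': 1}
d['y'] = d['i']+1 = 2 → {'i': 1, 'y': 2}
d['c'] = 9 → {'i': 1, 'y': 2, 'c': 9}
d['y'] = 8 → {'i': 1, 'y': 8, 'c': 9}
d['i'] = 1+3 = 4 → {'i': 4, 'y': 8, 'c': 9}
d['y']+d['c'] = 8+9 = 17

17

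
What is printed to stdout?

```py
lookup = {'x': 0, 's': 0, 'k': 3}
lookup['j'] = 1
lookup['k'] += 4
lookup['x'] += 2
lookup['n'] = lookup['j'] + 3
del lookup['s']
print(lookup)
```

{'x': 2, 'k': 7, 'j': 1, 'n': 4}

lookup['j'] = 1 → {'x': 0, 's': 0, 'k': 3, 'j': 1}
lookup['k'] = 3+4 = 7 → {'x': 0, 's': 0, 'k': 7, 'j': 1}
lookup['x'] = 0+2 = 2 → {'x': 2, 's': 0, 'k': 7, 'j': 1}
lookup['n'] = lookup['j']+3 = 4 → {'x': 2, 's': 0, 'k': 7, 'j': 1, 'n': 4}
del 's' → {'x': 2, 'k': 7, 'j': 1, 'n': 4}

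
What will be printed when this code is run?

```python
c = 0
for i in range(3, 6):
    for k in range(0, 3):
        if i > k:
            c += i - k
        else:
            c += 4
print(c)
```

i=3,k=0: 3>0, c = 0+3 = 3
i=3,k=1: 3>1, c = 3+2 = 5
i=3,k=2: 3>2, c = 5+1 = 6
i=4,k=0: 4>0, c = 6+4 = 10
i=4,k=1: 4>1, c = 10+3 = 13
i=4,k=2: 4>2, c = 13+2 = 15
i=5,k=0: 5>0, c = 15+5 = 20
i=5,k=1: 5>1, c = 20+4 = 24
i=5,k=2: 5>2, c = 24+3 = 27

27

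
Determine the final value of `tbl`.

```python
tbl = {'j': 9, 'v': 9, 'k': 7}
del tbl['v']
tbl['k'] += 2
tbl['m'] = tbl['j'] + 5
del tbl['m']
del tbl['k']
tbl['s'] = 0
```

del 'v' → {'j': 9, 'k': 7}
tbl['k'] = 7+2 = 9 → {'j': 9, 'k': 9}
tbl['m'] = tbl['j']+5 = 14 → {'j': 9, 'k': 9, 'm': 14}
del 'm' → {'j': 9, 'k': 9}
del 'k' → {'j': 9}
tbl['s'] = 0 → {'j': 9, 's': 0}

{'j': 9, 's': 0}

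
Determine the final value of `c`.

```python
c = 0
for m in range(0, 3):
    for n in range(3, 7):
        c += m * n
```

54

m=0,n=3: c = 0+0 = 0
m=0,n=4: c = 0+0 = 0
m=0,n=5: c = 0+0 = 0
m=0,n=6: c = 0+0 = 0
m=1,n=3: c = 0+3 = 3
m=1,n=4: c = 3+4 = 7
m=1,n=5: c = 7+5 = 12
m=1,n=6: c = 12+6 = 18
m=2,n=3: c = 18+6 = 24
m=2,n=4: c = 24+8 = 32
m=2,n=5: c = 32+10 = 42
m=2,n=6: c = 42+12 = 54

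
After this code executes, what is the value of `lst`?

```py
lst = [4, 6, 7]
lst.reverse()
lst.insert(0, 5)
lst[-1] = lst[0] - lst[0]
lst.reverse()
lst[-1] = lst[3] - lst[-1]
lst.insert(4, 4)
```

[0, 6, 7, 0, 4]

reverse → [7, 6, 4]
insert 5 at 0 → [5, 7, 6, 4]
lst[-1] = lst[0]-lst[0] = 5-5 = 0 → [5, 7, 6, 0]
reverse → [0, 6, 7, 5]
lst[-1] = lst[3]-lst[-1] = 5-5 = 0 → [0, 6, 7, 0]
insert 4 at 4 → [0, 6, 7, 0, 4]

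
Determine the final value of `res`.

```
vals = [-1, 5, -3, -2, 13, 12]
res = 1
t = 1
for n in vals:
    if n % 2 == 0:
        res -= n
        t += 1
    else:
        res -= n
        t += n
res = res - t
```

-40

n=-1: not even, res = 1-(-1) = 2; t=0
n=5: not even, res = 2-5 = -3; t=5
n=-3: not even, res = (-3)-(-3) = 0; t=2
n=-2: even, res = 0-(-2) = 2; t=3
n=13: not even, res = 2-13 = -11; t=16
n=12: even, res = (-11)-12 = -23; t=17
res-t = (-23)-17 = -40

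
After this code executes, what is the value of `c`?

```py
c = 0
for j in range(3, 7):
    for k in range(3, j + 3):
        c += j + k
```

j=3,k=3: c = 0+6 = 6
j=3,k=4: c = 6+7 = 13
j=3,k=5: c = 13+8 = 21
j=4,k=3: c = 21+7 = 28
j=4,k=4: c = 28+8 = 36
j=4,k=5: c = 36+9 = 45
j=4,k=6: c = 45+10 = 55
j=5,k=3: c = 55+8 = 63
j=5,k=4: c = 63+9 = 72
j=5,k=5: c = 72+10 = 82
j=5,k=6: c = 82+11 = 93
j=5,k=7: c = 93+12 = 105
j=6,k=3: c = 105+9 = 114
j=6,k=4: c = 114+10 = 124
j=6,k=5: c = 124+11 = 135
j=6,k=6: c = 135+12 = 147
j=6,k=7: c = 147+13 = 160
j=6,k=8: c = 160+14 = 174

174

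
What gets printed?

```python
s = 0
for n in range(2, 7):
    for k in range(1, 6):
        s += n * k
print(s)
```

n=2,k=1: s = 0+2 = 2
n=2,k=2: s = 2+4 = 6
n=2,k=3: s = 6+6 = 12
n=2,k=4: s = 12+8 = 20
n=2,k=5: s = 20+10 = 30
n=3,k=1: s = 30+3 = 33
n=3,k=2: s = 33+6 = 39
n=3,k=3: s = 39+9 = 48
n=3,k=4: s = 48+12 = 60
n=3,k=5: s = 60+15 = 75
n=4,k=1: s = 75+4 = 79
n=4,k=2: s = 79+8 = 87
n=4,k=3: s = 87+12 = 99
n=4,k=4: s = 99+16 = 115
n=4,k=5: s = 115+20 = 135
n=5,k=1: s = 135+5 = 140
n=5,k=2: s = 140+10 = 150
n=5,k=3: s = 150+15 = 165
n=5,k=4: s = 165+20 = 185
n=5,k=5: s = 185+25 = 210
n=6,k=1: s = 210+6 = 216
n=6,k=2: s = 216+12 = 228
n=6,k=3: s = 228+18 = 246
n=6,k=4: s = 246+24 = 270
n=6,k=5: s = 270+30 = 300

300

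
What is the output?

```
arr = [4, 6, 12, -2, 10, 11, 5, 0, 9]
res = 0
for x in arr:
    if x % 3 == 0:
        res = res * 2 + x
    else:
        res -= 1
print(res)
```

x=4: not %3==0, res = 0-1 = -1
x=6: %3==0, res = (-1)*2+6 = 4
x=12: %3==0, res = 4*2+12 = 20
x=-2: not %3==0, res = 20-1 = 19
x=10: not %3==0, res = 19-1 = 18
x=11: not %3==0, res = 18-1 = 17
x=5: not %3==0, res = 17-1 = 16
x=0: %3==0, res = 16*2+0 = 32
x=9: %3==0, res = 32*2+9 = 73

73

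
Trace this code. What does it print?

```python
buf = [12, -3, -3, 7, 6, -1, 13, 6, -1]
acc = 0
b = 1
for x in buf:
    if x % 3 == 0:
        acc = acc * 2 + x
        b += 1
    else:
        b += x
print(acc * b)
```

4176

x=12: %3==0, acc = 0*2+12 = 12; b=2
x=-3: %3==0, acc = 12*2+(-3) = 21; b=3
x=-3: %3==0, acc = 21*2+(-3) = 39; b=4
x=7: not %3==0; b=11
x=6: %3==0, acc = 39*2+6 = 84; b=12
x=-1: not %3==0; b=11
x=13: not %3==0; b=24
x=6: %3==0, acc = 84*2+6 = 174; b=25
x=-1: not %3==0; b=24
acc*b = 174*24 = 4176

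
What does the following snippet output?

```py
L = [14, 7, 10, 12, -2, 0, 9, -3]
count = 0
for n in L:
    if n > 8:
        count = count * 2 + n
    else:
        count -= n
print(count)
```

136

n=14: >8, count = 0*2+14 = 14
n=7: not >8, count = 14-7 = 7
n=10: >8, count = 7*2+10 = 24
n=12: >8, count = 24*2+12 = 60
n=-2: not >8, count = 60-(-2) = 62
n=0: not >8, count = 62-0 = 62
n=9: >8, count = 62*2+9 = 133
n=-3: not >8, count = 133-(-3) = 136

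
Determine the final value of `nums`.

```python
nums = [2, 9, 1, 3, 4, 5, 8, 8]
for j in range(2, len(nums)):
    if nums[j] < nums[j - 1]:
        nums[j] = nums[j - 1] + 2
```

[2, 9, 11, 13, 15, 17, 19, 21]

j=2: 1<9, nums[2] = 9+2 = 11 → [2, 9, 11, 3, 4, 5, 8, 8]
j=3: 3<11, nums[3] = 11+2 = 13 → [2, 9, 11, 13, 4, 5, 8, 8]
j=4: 4<13, nums[4] = 13+2 = 15 → [2, 9, 11, 13, 15, 5, 8, 8]
j=5: 5<15, nums[5] = 15+2 = 17 → [2, 9, 11, 13, 15, 17, 8, 8]
j=6: 8<17, nums[6] = 17+2 = 19 → [2, 9, 11, 13, 15, 17, 19, 8]
j=7: 8<19, nums[7] = 19+2 = 21 → [2, 9, 11, 13, 15, 17, 19, 21]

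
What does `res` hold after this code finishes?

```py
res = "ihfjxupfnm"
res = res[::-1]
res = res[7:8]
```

reverse → 'mnfpuxjfhi'
slice [7:8] → 'f'

'f'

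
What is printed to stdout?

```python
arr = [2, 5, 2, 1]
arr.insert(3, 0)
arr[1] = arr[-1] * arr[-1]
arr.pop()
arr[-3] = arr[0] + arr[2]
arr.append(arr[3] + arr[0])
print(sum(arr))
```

10

insert 0 at 3 → [2, 5, 2, 0, 1]
arr[1] = arr[-1]*arr[-1] = 1*1 = 1 → [2, 1, 2, 0, 1]
pop() removes 1 → [2, 1, 2, 0]
arr[-3] = arr[0]+arr[2] = 2+2 = 4 → [2, 4, 2, 0]
append arr[3]+arr[0] = 0+2 = 2 → [2, 4, 2, 0, 2]
sum = 10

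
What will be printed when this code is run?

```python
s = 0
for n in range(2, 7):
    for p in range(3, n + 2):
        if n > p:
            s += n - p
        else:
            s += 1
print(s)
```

19

n=2,p=3: not 2>3, s = 0+1 = 1
n=3,p=3: not 3>3, s = 1+1 = 2
n=3,p=4: not 3>4, s = 2+1 = 3
n=4,p=3: 4>3, s = 3+1 = 4
n=4,p=4: not 4>4, s = 4+1 = 5
n=4,p=5: not 4>5, s = 5+1 = 6
n=5,p=3: 5>3, s = 6+2 = 8
n=5,p=4: 5>4, s = 8+1 = 9
n=5,p=5: not 5>5, s = 9+1 = 10
n=5,p=6: not 5>6, s = 10+1 = 11
n=6,p=3: 6>3, s = 11+3 = 14
n=6,p=4: 6>4, s = 14+2 = 16
n=6,p=5: 6>5, s = 16+1 = 17
n=6,p=6: not 6>6, s = 17+1 = 18
n=6,p=7: not 6>7, s = 18+1 = 19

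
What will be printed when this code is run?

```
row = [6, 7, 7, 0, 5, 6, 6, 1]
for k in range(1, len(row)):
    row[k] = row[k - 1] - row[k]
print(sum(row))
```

k=1: row[1] = 6-7 = -1 → [6, -1, 7, 0, 5, 6, 6, 1]
k=2: row[2] = (-1)-7 = -8 → [6, -1, -8, 0, 5, 6, 6, 1]
k=3: row[3] = (-8)-0 = -8 → [6, -1, -8, -8, 5, 6, 6, 1]
k=4: row[4] = (-8)-5 = -13 → [6, -1, -8, -8, -13, 6, 6, 1]
k=5: row[5] = (-13)-6 = -19 → [6, -1, -8, -8, -13, -19, 6, 1]
k=6: row[6] = (-19)-6 = -25 → [6, -1, -8, -8, -13, -19, -25, 1]
k=7: row[7] = (-25)-1 = -26 → [6, -1, -8, -8, -13, -19, -25, -26]
sum = -94

-94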